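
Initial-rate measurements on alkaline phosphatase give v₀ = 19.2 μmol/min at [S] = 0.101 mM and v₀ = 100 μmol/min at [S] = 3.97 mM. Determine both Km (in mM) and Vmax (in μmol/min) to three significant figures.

In reciprocal form, 1/v = (Km/Vmax)·(1/[S]) + 1/Vmax. The two points give (1/[S], 1/v) = (9.901, 0.05208) and (0.2519, 0.01000).
Slope = (0.05208 − 0.01000)/(9.901 − 0.2519) = 0.004361; intercept = 0.05208 − 0.004361×9.901 = 0.008901.
Vmax = 1/intercept = 112 μmol/min; Km = slope × Vmax = 0.004361 × 112 = 0.490 mM.

Km = 0.490 mM; Vmax = 112 μmol/min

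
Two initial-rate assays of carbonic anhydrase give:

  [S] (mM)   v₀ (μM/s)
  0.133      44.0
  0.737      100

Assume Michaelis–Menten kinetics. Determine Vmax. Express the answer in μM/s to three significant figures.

139 μM/s

From v = Vmax[S]/(Km+[S]), each point gives Vmax = v(Km+[S])/[S].
Equating: 44.0(Km+0.133)/0.133 = 100(Km+0.737)/0.737.
330.8·Km + 44.0 = 135.7·Km + 100, so (330.8 − 135.7)·Km = 100 − 44.0.
Km = 56.00/195.1 = 0.287 mM; then Vmax = 44.0(0.287+0.133)/0.133 = 139 μM/s.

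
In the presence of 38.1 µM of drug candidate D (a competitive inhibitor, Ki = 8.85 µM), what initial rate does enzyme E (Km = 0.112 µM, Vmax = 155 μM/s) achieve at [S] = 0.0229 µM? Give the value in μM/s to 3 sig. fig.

5.75 μM/s

With α = 1 + [I]/Ki = 1 + 38.1/8.85 = 5.305, the competitive rate law is v = Vmax[S] / (αKm + [S]).
v = 155×0.0229 / (5.305×0.112 + 0.0229) = 3.550/0.6171 = 5.75 μM/s.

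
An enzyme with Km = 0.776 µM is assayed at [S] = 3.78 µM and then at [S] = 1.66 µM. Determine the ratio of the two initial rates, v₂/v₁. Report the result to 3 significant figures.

Since Vmax cancels, v₂/v₁ = [S]₂(Km+[S]₁) / [S]₁(Km+[S]₂).
= 1.66×(0.776+3.78) / (3.78×(0.776+1.66)) = 7.563/9.208 = 0.821.

0.821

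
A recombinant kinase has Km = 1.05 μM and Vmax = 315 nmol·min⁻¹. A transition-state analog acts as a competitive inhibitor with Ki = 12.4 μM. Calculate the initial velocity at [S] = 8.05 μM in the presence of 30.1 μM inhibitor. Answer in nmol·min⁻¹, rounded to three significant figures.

218 nmol·min⁻¹

With α = 1 + [I]/Ki = 1 + 30.1/12.4 = 3.427, the competitive rate law is v = Vmax[S] / (αKm + [S]).
v = 315×8.05 / (3.427×1.05 + 8.05) = 2536/11.65 = 218 nmol·min⁻¹.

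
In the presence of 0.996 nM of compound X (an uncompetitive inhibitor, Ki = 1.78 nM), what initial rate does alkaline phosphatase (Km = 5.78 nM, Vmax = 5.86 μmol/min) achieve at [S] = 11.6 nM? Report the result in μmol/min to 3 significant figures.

2.85 μmol/min

α = 1 + [I]/Ki = 1 + 0.996/1.78 = 1.560.
For an uncompetitive inhibitor, both parameters are divided by α, giving Vmax/α and Km/α: Km,app = 3.71 nM, Vmax,app = 3.76 μmol/min.
v = Vmax,app·[S]/(Km,app + [S]) = 3.76 × 11.6/(3.71 + 11.6) = 2.85 μmol/min.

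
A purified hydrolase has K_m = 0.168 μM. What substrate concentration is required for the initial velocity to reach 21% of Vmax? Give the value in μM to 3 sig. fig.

v/Vmax = [S]/(Km+[S]) = 0.21, so [S] = Km·0.21/(1 − 0.21) = 0.168 × 0.2658.
[S] = 0.0447 μM.

0.0447 μM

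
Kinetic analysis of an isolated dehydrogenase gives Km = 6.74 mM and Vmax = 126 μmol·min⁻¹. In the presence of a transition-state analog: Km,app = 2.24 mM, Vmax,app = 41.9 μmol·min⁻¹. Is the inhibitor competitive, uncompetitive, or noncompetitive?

uncompetitive

Both Km and Vmax decrease by the same factor (~3.01-fold) — characteristic of uncompetitive inhibition.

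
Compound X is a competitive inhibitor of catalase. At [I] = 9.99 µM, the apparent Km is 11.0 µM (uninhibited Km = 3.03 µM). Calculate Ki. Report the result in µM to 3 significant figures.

Competitive: Km,app = α·Km with α = 1 + [I]/Ki.
α = Km,app/Km = 11.0/3.03 = 3.630.
Ki = [I]/(α − 1) = 9.99/2.630 = 3.80 µM.

3.80 µM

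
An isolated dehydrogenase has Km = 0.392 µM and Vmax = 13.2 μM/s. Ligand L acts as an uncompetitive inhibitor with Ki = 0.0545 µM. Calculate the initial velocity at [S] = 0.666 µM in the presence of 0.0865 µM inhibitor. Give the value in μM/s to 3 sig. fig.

With α = 1 + [I]/Ki = 1 + 0.0865/0.0545 = 2.587, the uncompetitive rate law is v = (Vmax/α)·[S] / (Km/α + [S]).
v = (13.2/2.587)×0.666 / (0.392/2.587 + 0.666) = 3.398/0.8175 = 4.16 μM/s.

4.16 μM/s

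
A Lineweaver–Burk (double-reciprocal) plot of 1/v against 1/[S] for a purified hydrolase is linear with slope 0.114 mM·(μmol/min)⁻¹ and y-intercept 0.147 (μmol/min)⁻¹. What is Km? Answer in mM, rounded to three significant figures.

0.776 mM

y-intercept = 1/Vmax ⇒ Vmax = 6.80 μmol/min; slope = Km/Vmax ⇒ Km = slope × Vmax.
Km = 0.114 × 6.80 = 0.776 mM.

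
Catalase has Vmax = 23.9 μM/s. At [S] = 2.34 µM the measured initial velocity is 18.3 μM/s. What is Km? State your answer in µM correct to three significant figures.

v/Vmax = 18.3/23.9 = 0.7657 = [S]/(Km+[S]).
So Km + [S] = [S]/0.7657 = 3.056 µM, giving Km = 3.056 − 2.34 = 0.716 µM.

0.716 µM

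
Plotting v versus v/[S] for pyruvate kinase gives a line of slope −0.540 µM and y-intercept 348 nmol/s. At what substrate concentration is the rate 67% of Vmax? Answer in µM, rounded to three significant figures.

1.10 µM

The Eadie–Hofstee slope gives Km = 0.540 µM (slope = −Km).
v/Vmax = [S]/(Km+[S]) = 0.67 ⇒ [S] = Km·0.67/(1−0.67) = 0.540 × 2.030 = 1.10 µM.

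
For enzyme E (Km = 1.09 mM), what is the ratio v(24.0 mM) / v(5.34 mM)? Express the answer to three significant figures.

1.15

The fractional saturations are [S]/(Km+[S]) = 5.34/6.430 = 0.8305 and 24.0/25.09 = 0.9566.
v₂/v₁ is just their ratio: 0.9566/0.8305 = 1.15.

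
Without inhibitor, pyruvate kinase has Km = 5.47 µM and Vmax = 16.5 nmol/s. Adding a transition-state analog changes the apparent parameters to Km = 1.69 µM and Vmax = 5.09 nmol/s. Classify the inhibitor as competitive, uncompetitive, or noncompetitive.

uncompetitive

Both Km and Vmax decrease by the same factor (~3.24-fold) — characteristic of uncompetitive inhibition.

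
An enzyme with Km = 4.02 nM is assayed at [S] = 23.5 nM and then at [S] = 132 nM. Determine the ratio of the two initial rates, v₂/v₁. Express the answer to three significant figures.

The fractional saturations are [S]/(Km+[S]) = 23.5/27.52 = 0.8539 and 132/136.0 = 0.9704.
v₂/v₁ is just their ratio: 0.9704/0.8539 = 1.14.

1.14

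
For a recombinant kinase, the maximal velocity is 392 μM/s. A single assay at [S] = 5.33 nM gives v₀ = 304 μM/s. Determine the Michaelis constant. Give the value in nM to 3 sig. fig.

v/Vmax = 304/392 = 0.7755 = [S]/(Km+[S]).
So Km + [S] = [S]/0.7755 = 6.873 nM, giving Km = 6.873 − 5.33 = 1.54 nM.

1.54 nM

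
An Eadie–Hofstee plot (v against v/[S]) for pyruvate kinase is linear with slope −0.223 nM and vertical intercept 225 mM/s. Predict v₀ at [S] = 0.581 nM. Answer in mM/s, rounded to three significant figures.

In the Eadie–Hofstee form v = Vmax − Km·(v/[S]), the slope is −Km and the intercept is Vmax, so Km = 0.223 nM and Vmax = 225 mM/s.
v = 225 × 0.581/(0.223 + 0.581) = 163 mM/s.

163 mM/s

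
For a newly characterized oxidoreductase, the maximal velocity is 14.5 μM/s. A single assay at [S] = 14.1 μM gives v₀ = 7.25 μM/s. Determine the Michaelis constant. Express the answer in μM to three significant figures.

14.1 μM

From v = Vmax[S]/(Km+[S]), Km = [S](Vmax − v)/v.
Km = 14.1 × (14.5 − 7.25) / 7.25 = 102.2/7.25 = 14.1 μM.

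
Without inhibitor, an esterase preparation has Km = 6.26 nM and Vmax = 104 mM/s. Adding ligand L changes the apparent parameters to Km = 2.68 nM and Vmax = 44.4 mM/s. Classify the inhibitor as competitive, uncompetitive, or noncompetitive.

Both Km and Vmax decrease by the same factor (~2.34-fold) — characteristic of uncompetitive inhibition.

uncompetitive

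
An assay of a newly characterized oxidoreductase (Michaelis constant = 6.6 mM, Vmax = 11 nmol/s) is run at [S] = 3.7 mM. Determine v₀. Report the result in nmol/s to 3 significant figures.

3.95 nmol/s

[S]/(Km+[S]) = 3.7/10.30 = 0.3592, the fractional saturation.
v = 0.3592 × Vmax = 0.3592 × 11 = 3.95 nmol/s.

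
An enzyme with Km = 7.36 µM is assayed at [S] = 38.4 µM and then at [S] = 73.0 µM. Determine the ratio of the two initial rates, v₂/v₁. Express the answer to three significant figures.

Since Vmax cancels, v₂/v₁ = [S]₂(Km+[S]₁) / [S]₁(Km+[S]₂).
= 73.0×(7.36+38.4) / (38.4×(7.36+73.0)) = 3340/3086 = 1.08.

1.08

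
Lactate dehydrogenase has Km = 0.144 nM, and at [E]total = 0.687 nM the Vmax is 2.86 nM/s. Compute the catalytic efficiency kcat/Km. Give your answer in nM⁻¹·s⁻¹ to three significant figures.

kcat = Vmax/[E]total = 2.86/0.687 = 4.16 s⁻¹.
kcat/Km = 4.16/0.144 = 28.9 nM⁻¹·s⁻¹.

28.9 nM⁻¹·s⁻¹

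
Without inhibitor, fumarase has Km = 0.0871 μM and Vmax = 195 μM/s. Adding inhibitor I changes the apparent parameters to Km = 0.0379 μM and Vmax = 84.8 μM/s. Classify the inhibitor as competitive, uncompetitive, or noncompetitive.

Both Km and Vmax decrease by the same factor (~2.30-fold) — characteristic of uncompetitive inhibition.

uncompetitive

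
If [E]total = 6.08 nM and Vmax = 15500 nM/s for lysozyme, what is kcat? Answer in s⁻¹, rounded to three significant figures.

kcat = Vmax/[E]total = 15500 nM/s / 6.08 nM = 2550 s⁻¹.

2550 s⁻¹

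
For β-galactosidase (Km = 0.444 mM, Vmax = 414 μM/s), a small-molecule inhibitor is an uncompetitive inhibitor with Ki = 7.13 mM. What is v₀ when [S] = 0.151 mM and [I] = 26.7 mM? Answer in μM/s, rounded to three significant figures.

53.9 μM/s

With α = 1 + [I]/Ki = 1 + 26.7/7.13 = 4.745, the uncompetitive rate law is v = (Vmax/α)·[S] / (Km/α + [S]).
v = (414/4.745)×0.151 / (0.444/4.745 + 0.151) = 13.18/0.2446 = 53.9 μM/s.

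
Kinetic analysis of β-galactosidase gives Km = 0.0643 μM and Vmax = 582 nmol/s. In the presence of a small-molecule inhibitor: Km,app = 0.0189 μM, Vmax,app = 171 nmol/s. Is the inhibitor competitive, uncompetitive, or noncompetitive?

Both Km and Vmax decrease by the same factor (~3.41-fold) — characteristic of uncompetitive inhibition.

uncompetitive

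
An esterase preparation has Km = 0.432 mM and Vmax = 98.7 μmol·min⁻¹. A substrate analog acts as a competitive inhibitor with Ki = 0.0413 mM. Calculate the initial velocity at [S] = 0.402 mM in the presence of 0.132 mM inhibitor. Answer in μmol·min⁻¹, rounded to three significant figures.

With α = 1 + [I]/Ki = 1 + 0.132/0.0413 = 4.196, the competitive rate law is v = Vmax[S] / (αKm + [S]).
v = 98.7×0.402 / (4.196×0.432 + 0.402) = 39.68/2.215 = 17.9 μmol·min⁻¹.

17.9 μmol·min⁻¹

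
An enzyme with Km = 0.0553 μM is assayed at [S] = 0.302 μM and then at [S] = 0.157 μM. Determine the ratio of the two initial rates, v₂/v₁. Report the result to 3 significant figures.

The fractional saturations are [S]/(Km+[S]) = 0.302/0.3573 = 0.8452 and 0.157/0.2123 = 0.7395.
v₂/v₁ is just their ratio: 0.7395/0.8452 = 0.875.

0.875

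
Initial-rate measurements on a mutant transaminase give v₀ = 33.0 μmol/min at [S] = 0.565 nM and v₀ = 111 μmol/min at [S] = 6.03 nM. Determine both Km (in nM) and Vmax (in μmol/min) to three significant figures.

Km = 1.95 nM; Vmax = 147 μmol/min

From v = Vmax[S]/(Km+[S]), each point gives Vmax = v(Km+[S])/[S].
Equating: 33.0(Km+0.565)/0.565 = 111(Km+6.03)/6.03.
58.41·Km + 33.0 = 18.41·Km + 111, so (58.41 − 18.41)·Km = 111 − 33.0.
Km = 78.00/40.00 = 1.95 nM; then Vmax = 33.0(1.95+0.565)/0.565 = 147 μmol/min.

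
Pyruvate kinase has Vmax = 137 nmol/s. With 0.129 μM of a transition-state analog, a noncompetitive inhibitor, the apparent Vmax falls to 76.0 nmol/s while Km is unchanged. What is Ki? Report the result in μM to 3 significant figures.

0.161 μM

Noncompetitive: Vmax,app = Vmax/α with α = 1 + [I]/Ki.
α = Vmax/Vmax,app = 137/76.0 = 1.803.
Since α = 1 + [I]/Ki, [I]/Ki = 1.803 − 1 = 0.8026 and Ki = 0.129/0.8026 = 0.161 μM.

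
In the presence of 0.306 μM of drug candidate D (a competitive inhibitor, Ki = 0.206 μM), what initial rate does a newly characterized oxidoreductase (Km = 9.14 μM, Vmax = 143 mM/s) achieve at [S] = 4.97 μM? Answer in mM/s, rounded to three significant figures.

25.7 mM/s

α = 1 + [I]/Ki = 1 + 0.306/0.206 = 2.485.
For a competitive inhibitor, Vmax is unchanged and the apparent Km becomes α·Km: Km,app = 22.7 μM, Vmax,app = 143 mM/s.
v = Vmax,app·[S]/(Km,app + [S]) = 143 × 4.97/(22.7 + 4.97) = 25.7 mM/s.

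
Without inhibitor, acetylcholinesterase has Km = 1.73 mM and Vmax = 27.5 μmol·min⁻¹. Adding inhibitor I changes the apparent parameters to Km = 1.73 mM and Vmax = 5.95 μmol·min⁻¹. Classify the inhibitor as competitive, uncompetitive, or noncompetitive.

noncompetitive

Vmax decreases (27.5 → 5.95 μmol·min⁻¹) while Km is unchanged — pure noncompetitive inhibition.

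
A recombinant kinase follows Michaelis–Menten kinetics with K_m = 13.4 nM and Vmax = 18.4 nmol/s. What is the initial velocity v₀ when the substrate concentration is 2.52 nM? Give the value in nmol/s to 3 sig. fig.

v = Vmax·[S]/(Km + [S]) = 18.4 × 2.52 / (13.4 + 2.52)
  = 46.37 / 15.92 = 2.91 nmol/s.

2.91 nmol/s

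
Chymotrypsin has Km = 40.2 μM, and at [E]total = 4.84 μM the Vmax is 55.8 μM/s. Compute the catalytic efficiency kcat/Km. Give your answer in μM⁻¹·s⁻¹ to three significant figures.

0.287 μM⁻¹·s⁻¹

kcat = Vmax/[E]total = 55.8/4.84 = 11.5 s⁻¹.
kcat/Km = 11.5/40.2 = 0.287 μM⁻¹·s⁻¹.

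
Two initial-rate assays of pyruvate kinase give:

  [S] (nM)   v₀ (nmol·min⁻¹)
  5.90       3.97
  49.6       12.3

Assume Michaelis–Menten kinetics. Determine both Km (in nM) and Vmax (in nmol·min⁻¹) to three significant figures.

In reciprocal form, 1/v = (Km/Vmax)·(1/[S]) + 1/Vmax. The two points give (1/[S], 1/v) = (0.1695, 0.2519) and (0.02016, 0.08130).
Slope = (0.2519 − 0.08130)/(0.1695 − 0.02016) = 1.142; intercept = 0.2519 − 1.142×0.1695 = 0.05827.
Vmax = 1/intercept = 17.2 nmol·min⁻¹; Km = slope × Vmax = 1.142 × 17.2 = 19.6 nM.

Km = 19.6 nM; Vmax = 17.2 nmol·min⁻¹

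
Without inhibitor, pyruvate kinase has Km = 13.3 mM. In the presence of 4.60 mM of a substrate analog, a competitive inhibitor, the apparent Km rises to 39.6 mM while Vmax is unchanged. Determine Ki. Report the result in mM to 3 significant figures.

2.33 mM

Competitive: Km,app = α·Km with α = 1 + [I]/Ki.
α = Km,app/Km = 39.6/13.3 = 2.977.
Since α = 1 + [I]/Ki, [I]/Ki = 2.977 − 1 = 1.977 and Ki = 4.60/1.977 = 2.33 mM.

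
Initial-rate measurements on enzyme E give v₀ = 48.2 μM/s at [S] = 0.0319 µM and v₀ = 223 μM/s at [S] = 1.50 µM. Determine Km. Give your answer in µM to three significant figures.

0.128 µM

In reciprocal form, 1/v = (Km/Vmax)·(1/[S]) + 1/Vmax. The two points give (1/[S], 1/v) = (31.35, 0.02075) and (0.6667, 0.004484).
Slope = (0.02075 − 0.004484)/(31.35 − 0.6667) = 0.0005300; intercept = 0.02075 − 0.0005300×31.35 = 0.004131.
Vmax = 1/intercept = 242 μM/s; Km = slope × Vmax = 0.0005300 × 242 = 0.128 µM.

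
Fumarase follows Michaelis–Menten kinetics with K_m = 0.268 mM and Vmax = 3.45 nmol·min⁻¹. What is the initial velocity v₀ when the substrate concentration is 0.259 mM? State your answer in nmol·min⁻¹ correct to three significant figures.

[S]/(Km+[S]) = 0.259/0.5270 = 0.4915, the fractional saturation.
v = 0.4915 × Vmax = 0.4915 × 3.45 = 1.70 nmol·min⁻¹.

1.70 nmol·min⁻¹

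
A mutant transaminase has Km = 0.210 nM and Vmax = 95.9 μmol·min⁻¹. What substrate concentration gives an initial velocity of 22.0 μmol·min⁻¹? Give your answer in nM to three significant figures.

Rearranging v = Vmax[S]/(Km+[S]) gives [S] = Km·v/(Vmax − v).
[S] = 0.210 × 22.0 / (95.9 − 22.0) = 4.620/73.90 = 0.0625 nM.

0.0625 nM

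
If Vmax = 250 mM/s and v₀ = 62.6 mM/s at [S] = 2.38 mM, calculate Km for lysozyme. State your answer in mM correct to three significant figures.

From v = Vmax[S]/(Km+[S]), Km = [S](Vmax − v)/v.
Km = 2.38 × (250 − 62.6) / 62.6 = 446.0/62.6 = 7.12 mM.

7.12 mM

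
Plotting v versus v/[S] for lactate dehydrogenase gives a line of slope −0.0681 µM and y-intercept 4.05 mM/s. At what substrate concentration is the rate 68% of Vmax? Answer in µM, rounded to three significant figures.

The Eadie–Hofstee slope gives Km = 0.0681 µM (slope = −Km).
v/Vmax = [S]/(Km+[S]) = 0.68 ⇒ [S] = Km·0.68/(1−0.68) = 0.0681 × 2.125 = 0.145 µM.

0.145 µM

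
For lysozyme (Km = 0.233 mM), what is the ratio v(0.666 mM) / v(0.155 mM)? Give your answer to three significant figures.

The fractional saturations are [S]/(Km+[S]) = 0.155/0.3880 = 0.3995 and 0.666/0.8990 = 0.7408.
v₂/v₁ is just their ratio: 0.7408/0.3995 = 1.85.

1.85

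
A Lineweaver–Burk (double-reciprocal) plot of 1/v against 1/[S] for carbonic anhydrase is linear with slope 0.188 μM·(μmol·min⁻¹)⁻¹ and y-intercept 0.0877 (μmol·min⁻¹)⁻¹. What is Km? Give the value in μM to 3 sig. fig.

2.14 μM

y-intercept = 1/Vmax ⇒ Vmax = 11.4 μmol·min⁻¹; slope = Km/Vmax ⇒ Km = slope × Vmax.
Km = 0.188 × 11.4 = 2.14 μM.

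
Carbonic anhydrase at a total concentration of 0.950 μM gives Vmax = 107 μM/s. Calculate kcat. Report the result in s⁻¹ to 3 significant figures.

kcat = Vmax/[E]total = 107 μM/s / 0.950 μM = 113 s⁻¹.

113 s⁻¹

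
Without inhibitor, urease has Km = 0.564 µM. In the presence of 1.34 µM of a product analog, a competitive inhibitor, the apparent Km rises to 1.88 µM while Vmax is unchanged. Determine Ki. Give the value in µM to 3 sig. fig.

0.574 µM

Competitive: Km,app = α·Km with α = 1 + [I]/Ki.
α = Km,app/Km = 1.88/0.564 = 3.333.
Ki = [I]/(α − 1) = 1.34/2.333 = 0.574 µM.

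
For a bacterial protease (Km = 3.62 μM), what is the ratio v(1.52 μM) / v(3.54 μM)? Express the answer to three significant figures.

0.598

The fractional saturations are [S]/(Km+[S]) = 3.54/7.160 = 0.4944 and 1.52/5.140 = 0.2957.
v₂/v₁ is just their ratio: 0.2957/0.4944 = 0.598.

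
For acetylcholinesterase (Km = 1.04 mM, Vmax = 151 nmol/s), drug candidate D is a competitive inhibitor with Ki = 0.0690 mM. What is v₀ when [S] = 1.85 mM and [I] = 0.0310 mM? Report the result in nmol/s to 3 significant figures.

With α = 1 + [I]/Ki = 1 + 0.0310/0.0690 = 1.449, the competitive rate law is v = Vmax[S] / (αKm + [S]).
v = 151×1.85 / (1.449×1.04 + 1.85) = 279.4/3.357 = 83.2 nmol/s.

83.2 nmol/s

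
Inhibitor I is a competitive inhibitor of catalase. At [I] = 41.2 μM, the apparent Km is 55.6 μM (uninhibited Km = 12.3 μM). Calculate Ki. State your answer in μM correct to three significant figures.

Competitive: Km,app = α·Km with α = 1 + [I]/Ki.
α = Km,app/Km = 55.6/12.3 = 4.520.
Ki = [I]/(α − 1) = 41.2/3.520 = 11.7 μM.

11.7 μM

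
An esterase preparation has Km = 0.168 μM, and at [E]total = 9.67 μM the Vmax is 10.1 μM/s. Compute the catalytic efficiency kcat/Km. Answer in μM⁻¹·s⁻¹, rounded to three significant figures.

6.22 μM⁻¹·s⁻¹

kcat = Vmax/[E]total = 10.1/9.67 = 1.04 s⁻¹.
kcat/Km = 1.04/0.168 = 6.22 μM⁻¹·s⁻¹.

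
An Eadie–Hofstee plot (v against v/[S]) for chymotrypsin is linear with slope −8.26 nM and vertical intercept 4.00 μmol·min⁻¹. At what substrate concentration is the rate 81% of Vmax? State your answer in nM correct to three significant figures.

The Eadie–Hofstee slope gives Km = 8.26 nM (slope = −Km).
v/Vmax = [S]/(Km+[S]) = 0.81 ⇒ [S] = Km·0.81/(1−0.81) = 8.26 × 4.263 = 35.2 nM.

35.2 nM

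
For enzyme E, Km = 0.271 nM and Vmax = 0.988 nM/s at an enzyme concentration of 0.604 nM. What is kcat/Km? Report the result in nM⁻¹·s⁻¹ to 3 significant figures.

kcat = Vmax/[E]total = 0.988/0.604 = 1.64 s⁻¹.
kcat/Km = 1.64/0.271 = 6.04 nM⁻¹·s⁻¹.

6.04 nM⁻¹·s⁻¹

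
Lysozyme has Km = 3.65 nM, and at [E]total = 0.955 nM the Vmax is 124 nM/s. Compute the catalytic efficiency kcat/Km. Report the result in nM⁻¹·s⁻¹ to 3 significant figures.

kcat = Vmax/[E]total = 124/0.955 = 130 s⁻¹.
kcat/Km = 130/3.65 = 35.6 nM⁻¹·s⁻¹.

35.6 nM⁻¹·s⁻¹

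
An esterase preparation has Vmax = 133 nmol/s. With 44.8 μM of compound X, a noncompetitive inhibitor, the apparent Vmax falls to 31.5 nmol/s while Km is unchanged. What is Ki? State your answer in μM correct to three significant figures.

Noncompetitive: Vmax,app = Vmax/α with α = 1 + [I]/Ki.
α = Vmax/Vmax,app = 133/31.5 = 4.222.
Ki = [I]/(α − 1) = 44.8/3.222 = 13.9 μM.

13.9 μM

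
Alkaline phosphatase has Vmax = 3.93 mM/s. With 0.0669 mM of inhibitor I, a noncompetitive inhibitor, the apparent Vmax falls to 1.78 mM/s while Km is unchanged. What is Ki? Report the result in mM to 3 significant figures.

0.0554 mM

Noncompetitive: Vmax,app = Vmax/α with α = 1 + [I]/Ki.
α = Vmax/Vmax,app = 3.93/1.78 = 2.208.
Ki = [I]/(α − 1) = 0.0669/1.208 = 0.0554 mM.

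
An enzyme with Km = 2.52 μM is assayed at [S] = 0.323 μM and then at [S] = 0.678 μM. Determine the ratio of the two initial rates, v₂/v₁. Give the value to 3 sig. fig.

1.87

Since Vmax cancels, v₂/v₁ = [S]₂(Km+[S]₁) / [S]₁(Km+[S]₂).
= 0.678×(2.52+0.323) / (0.323×(2.52+0.678)) = 1.928/1.033 = 1.87.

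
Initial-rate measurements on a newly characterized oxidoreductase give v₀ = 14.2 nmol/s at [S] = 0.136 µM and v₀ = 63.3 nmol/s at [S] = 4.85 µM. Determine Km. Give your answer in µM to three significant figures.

In reciprocal form, 1/v = (Km/Vmax)·(1/[S]) + 1/Vmax. The two points give (1/[S], 1/v) = (7.353, 0.07042) and (0.2062, 0.01580).
Slope = (0.07042 − 0.01580)/(7.353 − 0.2062) = 0.007643; intercept = 0.07042 − 0.007643×7.353 = 0.01422.
Vmax = 1/intercept = 70.3 nmol/s; Km = slope × Vmax = 0.007643 × 70.3 = 0.537 µM.

0.537 µM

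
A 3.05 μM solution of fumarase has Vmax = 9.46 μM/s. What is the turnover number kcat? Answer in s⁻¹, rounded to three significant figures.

kcat = Vmax/[E]total = 9.46 μM/s / 3.05 μM = 3.10 s⁻¹.

3.10 s⁻¹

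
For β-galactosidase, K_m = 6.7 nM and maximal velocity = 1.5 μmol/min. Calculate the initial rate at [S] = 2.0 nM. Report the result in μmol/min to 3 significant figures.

0.345 μmol/min

v = Vmax·[S]/(Km + [S]) = 1.5 × 2.0 / (6.7 + 2.0)
  = 3.000 / 8.700 = 0.345 μmol/min.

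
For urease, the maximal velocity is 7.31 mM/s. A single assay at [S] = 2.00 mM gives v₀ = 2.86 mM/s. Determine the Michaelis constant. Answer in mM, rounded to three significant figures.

From v = Vmax[S]/(Km+[S]), Km = [S](Vmax − v)/v.
Km = 2.00 × (7.31 − 2.86) / 2.86 = 8.900/2.86 = 3.11 mM.

3.11 mM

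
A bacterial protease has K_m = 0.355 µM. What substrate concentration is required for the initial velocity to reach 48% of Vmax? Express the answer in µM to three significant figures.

0.328 µM

v/Vmax = [S]/(Km+[S]) = 0.48, so [S] = Km·0.48/(1 − 0.48) = 0.355 × 0.9231.
[S] = 0.328 µM.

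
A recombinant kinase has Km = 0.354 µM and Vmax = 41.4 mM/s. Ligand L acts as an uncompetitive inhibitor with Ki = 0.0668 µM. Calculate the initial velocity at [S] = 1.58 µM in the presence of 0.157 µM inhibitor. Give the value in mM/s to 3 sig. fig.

11.6 mM/s

α = 1 + [I]/Ki = 1 + 0.157/0.0668 = 3.350.
For an uncompetitive inhibitor, both parameters are divided by α, giving Vmax/α and Km/α: Km,app = 0.106 µM, Vmax,app = 12.4 mM/s.
v = Vmax,app·[S]/(Km,app + [S]) = 12.4 × 1.58/(0.106 + 1.58) = 11.6 mM/s.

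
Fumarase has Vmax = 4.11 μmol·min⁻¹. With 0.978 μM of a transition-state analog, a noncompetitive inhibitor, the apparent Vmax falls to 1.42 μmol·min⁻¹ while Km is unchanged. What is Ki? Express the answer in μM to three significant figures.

0.516 μM

Noncompetitive: Vmax,app = Vmax/α with α = 1 + [I]/Ki.
α = Vmax/Vmax,app = 4.11/1.42 = 2.894.
Since α = 1 + [I]/Ki, [I]/Ki = 2.894 − 1 = 1.894 and Ki = 0.978/1.894 = 0.516 μM.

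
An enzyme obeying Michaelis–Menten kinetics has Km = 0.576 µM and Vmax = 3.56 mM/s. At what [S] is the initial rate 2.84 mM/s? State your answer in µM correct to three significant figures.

2.27 µM

Rearranging v = Vmax[S]/(Km+[S]) gives [S] = Km·v/(Vmax − v).
[S] = 0.576 × 2.84 / (3.56 − 2.84) = 1.636/0.7200 = 2.27 µM.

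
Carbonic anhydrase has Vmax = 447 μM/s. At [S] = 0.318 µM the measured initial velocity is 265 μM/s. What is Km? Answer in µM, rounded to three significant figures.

0.218 µM

From v = Vmax[S]/(Km+[S]), Km = [S](Vmax − v)/v.
Km = 0.318 × (447 − 265) / 265 = 57.88/265 = 0.218 µM.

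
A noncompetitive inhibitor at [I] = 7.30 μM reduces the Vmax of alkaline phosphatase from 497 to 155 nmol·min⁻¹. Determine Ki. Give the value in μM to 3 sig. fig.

Noncompetitive: Vmax,app = Vmax/α with α = 1 + [I]/Ki.
α = Vmax/Vmax,app = 497/155 = 3.206.
Since α = 1 + [I]/Ki, [I]/Ki = 3.206 − 1 = 2.206 and Ki = 7.30/2.206 = 3.31 μM.

3.31 μM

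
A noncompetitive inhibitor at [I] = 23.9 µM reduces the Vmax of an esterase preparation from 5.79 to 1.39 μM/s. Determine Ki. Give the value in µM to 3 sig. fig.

Noncompetitive: Vmax,app = Vmax/α with α = 1 + [I]/Ki.
α = Vmax/Vmax,app = 5.79/1.39 = 4.165.
Ki = [I]/(α − 1) = 23.9/3.165 = 7.55 µM.

7.55 µM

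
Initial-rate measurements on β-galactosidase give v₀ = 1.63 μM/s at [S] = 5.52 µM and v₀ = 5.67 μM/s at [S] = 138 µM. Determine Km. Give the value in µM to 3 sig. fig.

From v = Vmax[S]/(Km+[S]), each point gives Vmax = v(Km+[S])/[S].
Equating: 1.63(Km+5.52)/5.52 = 5.67(Km+138)/138.
0.2953·Km + 1.63 = 0.04109·Km + 5.67, so (0.2953 − 0.04109)·Km = 5.67 − 1.63.
Km = 4.040/0.2542 = 15.9 µM; then Vmax = 1.63(15.9+5.52)/5.52 = 6.32 μM/s.

15.9 µM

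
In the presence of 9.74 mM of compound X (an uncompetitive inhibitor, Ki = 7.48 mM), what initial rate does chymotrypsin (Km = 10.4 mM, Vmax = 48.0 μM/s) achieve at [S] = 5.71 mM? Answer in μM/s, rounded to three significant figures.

11.6 μM/s

With α = 1 + [I]/Ki = 1 + 9.74/7.48 = 2.302, the uncompetitive rate law is v = (Vmax/α)·[S] / (Km/α + [S]).
v = (48.0/2.302)×5.71 / (10.4/2.302 + 5.71) = 119.1/10.23 = 11.6 μM/s.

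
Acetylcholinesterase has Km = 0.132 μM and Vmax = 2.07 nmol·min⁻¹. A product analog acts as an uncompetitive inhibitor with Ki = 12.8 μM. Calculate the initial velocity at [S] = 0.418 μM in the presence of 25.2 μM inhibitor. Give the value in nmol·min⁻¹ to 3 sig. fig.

0.630 nmol·min⁻¹

α = 1 + [I]/Ki = 1 + 25.2/12.8 = 2.969.
For an uncompetitive inhibitor, both parameters are divided by α, giving Vmax/α and Km/α: Km,app = 0.0445 μM, Vmax,app = 0.697 nmol·min⁻¹.
v = Vmax,app·[S]/(Km,app + [S]) = 0.697 × 0.418/(0.0445 + 0.418) = 0.630 nmol·min⁻¹.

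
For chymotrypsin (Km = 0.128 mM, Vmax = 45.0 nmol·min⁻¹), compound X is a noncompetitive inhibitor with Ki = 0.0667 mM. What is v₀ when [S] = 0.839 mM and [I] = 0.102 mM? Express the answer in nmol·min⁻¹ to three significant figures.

15.4 nmol·min⁻¹

With α = 1 + [I]/Ki = 1 + 0.102/0.0667 = 2.529, the noncompetitive rate law is v = (Vmax/α)·[S] / (Km + [S]).
v = (45.0/2.529)×0.839 / (0.128 + 0.839) = 14.93/0.9670 = 15.4 nmol·min⁻¹.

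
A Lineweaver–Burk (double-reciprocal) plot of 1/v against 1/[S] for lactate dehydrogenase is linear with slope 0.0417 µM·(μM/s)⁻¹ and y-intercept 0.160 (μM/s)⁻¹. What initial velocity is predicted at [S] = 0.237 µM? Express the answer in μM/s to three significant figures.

The y-intercept is 1/Vmax, so Vmax = 1/0.160 = 6.25 μM/s.
The slope is Km/Vmax, so Km = 0.0417 × 6.25 = 0.261 µM.
Then v = 6.25 × 0.237/(0.261 + 0.237) = 2.98 μM/s.

2.98 μM/s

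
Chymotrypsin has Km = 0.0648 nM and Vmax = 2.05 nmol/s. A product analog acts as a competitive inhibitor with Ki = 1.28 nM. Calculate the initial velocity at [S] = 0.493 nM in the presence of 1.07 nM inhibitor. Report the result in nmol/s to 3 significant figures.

α = 1 + [I]/Ki = 1 + 1.07/1.28 = 1.836.
For a competitive inhibitor, Vmax is unchanged and the apparent Km becomes α·Km: Km,app = 0.119 nM, Vmax,app = 2.05 nmol/s.
v = Vmax,app·[S]/(Km,app + [S]) = 2.05 × 0.493/(0.119 + 0.493) = 1.65 nmol/s.

1.65 nmol/s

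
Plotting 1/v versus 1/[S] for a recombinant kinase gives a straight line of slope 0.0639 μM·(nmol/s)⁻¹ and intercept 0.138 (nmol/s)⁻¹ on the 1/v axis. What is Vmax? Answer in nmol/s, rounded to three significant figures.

The y-intercept of a Lineweaver–Burk plot equals 1/Vmax, so Vmax = 1/0.138 = 7.25 nmol/s.

7.25 nmol/s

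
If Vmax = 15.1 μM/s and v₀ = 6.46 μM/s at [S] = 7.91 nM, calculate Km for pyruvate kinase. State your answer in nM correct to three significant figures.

v/Vmax = 6.46/15.1 = 0.4278 = [S]/(Km+[S]).
So Km + [S] = [S]/0.4278 = 18.49 nM, giving Km = 18.49 − 7.91 = 10.6 nM.

10.6 nM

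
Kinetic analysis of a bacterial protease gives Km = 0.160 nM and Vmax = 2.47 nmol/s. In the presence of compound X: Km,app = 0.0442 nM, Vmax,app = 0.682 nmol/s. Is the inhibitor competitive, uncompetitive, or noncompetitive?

uncompetitive

Both Km and Vmax decrease by the same factor (~3.62-fold) — characteristic of uncompetitive inhibition.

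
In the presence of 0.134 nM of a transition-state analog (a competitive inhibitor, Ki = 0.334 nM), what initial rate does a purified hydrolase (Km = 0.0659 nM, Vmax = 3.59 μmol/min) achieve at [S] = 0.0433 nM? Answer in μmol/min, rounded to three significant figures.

1.15 μmol/min

α = 1 + [I]/Ki = 1 + 0.134/0.334 = 1.401.
For a competitive inhibitor, Vmax is unchanged and the apparent Km becomes α·Km: Km,app = 0.0923 nM, Vmax,app = 3.59 μmol/min.
v = Vmax,app·[S]/(Km,app + [S]) = 3.59 × 0.0433/(0.0923 + 0.0433) = 1.15 μmol/min.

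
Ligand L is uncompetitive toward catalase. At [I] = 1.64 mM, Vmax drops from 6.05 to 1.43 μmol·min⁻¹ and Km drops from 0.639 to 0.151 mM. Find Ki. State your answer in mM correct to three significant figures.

Uncompetitive: Vmax,app = Vmax/α (and Km,app = Km/α) with α = 1 + [I]/Ki.
α = Vmax/Vmax,app = 6.05/1.43 = 4.231.
Since α = 1 + [I]/Ki, [I]/Ki = 4.231 − 1 = 3.231 and Ki = 1.64/3.231 = 0.508 mM.

0.508 mM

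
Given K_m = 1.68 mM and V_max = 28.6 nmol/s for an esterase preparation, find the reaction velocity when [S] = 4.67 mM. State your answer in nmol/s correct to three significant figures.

v = Vmax·[S]/(Km + [S]) = 28.6 × 4.67 / (1.68 + 4.67)
  = 133.6 / 6.350 = 21.0 nmol/s.

21.0 nmol/s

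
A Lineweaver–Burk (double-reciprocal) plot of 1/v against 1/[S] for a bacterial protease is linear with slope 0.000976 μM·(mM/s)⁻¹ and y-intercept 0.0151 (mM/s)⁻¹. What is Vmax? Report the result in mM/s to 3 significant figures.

The y-intercept of a Lineweaver–Burk plot equals 1/Vmax, so Vmax = 1/0.0151 = 66.2 mM/s.

66.2 mM/s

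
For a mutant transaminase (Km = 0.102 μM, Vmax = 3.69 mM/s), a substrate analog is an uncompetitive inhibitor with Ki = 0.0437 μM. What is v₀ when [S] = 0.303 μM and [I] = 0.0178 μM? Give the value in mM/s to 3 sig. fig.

2.12 mM/s

With α = 1 + [I]/Ki = 1 + 0.0178/0.0437 = 1.407, the uncompetitive rate law is v = (Vmax/α)·[S] / (Km/α + [S]).
v = (3.69/1.407)×0.303 / (0.102/1.407 + 0.303) = 0.7945/0.3755 = 2.12 mM/s.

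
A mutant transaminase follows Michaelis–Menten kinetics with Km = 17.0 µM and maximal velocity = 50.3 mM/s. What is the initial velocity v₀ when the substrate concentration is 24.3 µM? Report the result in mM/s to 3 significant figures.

v = Vmax·[S]/(Km + [S]) = 50.3 × 24.3 / (17.0 + 24.3)
  = 1222 / 41.30 = 29.6 mM/s.

29.6 mM/s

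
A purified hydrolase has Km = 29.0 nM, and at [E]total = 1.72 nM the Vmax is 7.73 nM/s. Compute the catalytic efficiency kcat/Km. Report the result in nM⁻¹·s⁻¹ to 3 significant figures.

kcat = Vmax/[E]total = 7.73/1.72 = 4.49 s⁻¹.
kcat/Km = 4.49/29.0 = 0.155 nM⁻¹·s⁻¹.

0.155 nM⁻¹·s⁻¹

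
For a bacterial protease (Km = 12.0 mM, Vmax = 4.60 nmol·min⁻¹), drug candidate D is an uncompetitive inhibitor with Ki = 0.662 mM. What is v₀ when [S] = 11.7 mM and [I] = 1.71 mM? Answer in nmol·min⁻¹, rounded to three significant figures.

With α = 1 + [I]/Ki = 1 + 1.71/0.662 = 3.583, the uncompetitive rate law is v = (Vmax/α)·[S] / (Km/α + [S]).
v = (4.60/3.583)×11.7 / (12.0/3.583 + 11.7) = 15.02/15.05 = 0.998 nmol·min⁻¹.

0.998 nmol·min⁻¹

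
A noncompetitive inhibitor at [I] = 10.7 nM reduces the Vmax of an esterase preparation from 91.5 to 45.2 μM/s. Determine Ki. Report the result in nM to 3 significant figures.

10.4 nM

Noncompetitive: Vmax,app = Vmax/α with α = 1 + [I]/Ki.
α = Vmax/Vmax,app = 91.5/45.2 = 2.024.
Since α = 1 + [I]/Ki, [I]/Ki = 2.024 − 1 = 1.024 and Ki = 10.7/1.024 = 10.4 nM.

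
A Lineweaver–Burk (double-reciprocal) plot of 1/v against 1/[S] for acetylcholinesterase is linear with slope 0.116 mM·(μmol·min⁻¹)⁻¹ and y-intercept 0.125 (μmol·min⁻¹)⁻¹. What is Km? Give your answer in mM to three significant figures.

y-intercept = 1/Vmax ⇒ Vmax = 8.00 μmol·min⁻¹; slope = Km/Vmax ⇒ Km = slope × Vmax.
Km = 0.116 × 8.00 = 0.928 mM.

0.928 mM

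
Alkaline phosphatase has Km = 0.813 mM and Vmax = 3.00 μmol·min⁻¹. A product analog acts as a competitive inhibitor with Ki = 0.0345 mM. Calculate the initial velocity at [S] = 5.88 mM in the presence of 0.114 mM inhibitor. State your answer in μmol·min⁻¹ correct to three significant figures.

α = 1 + [I]/Ki = 1 + 0.114/0.0345 = 4.304.
For a competitive inhibitor, Vmax is unchanged and the apparent Km becomes α·Km: Km,app = 3.50 mM, Vmax,app = 3.00 μmol·min⁻¹.
v = Vmax,app·[S]/(Km,app + [S]) = 3.00 × 5.88/(3.50 + 5.88) = 1.88 μmol·min⁻¹.

1.88 μmol·min⁻¹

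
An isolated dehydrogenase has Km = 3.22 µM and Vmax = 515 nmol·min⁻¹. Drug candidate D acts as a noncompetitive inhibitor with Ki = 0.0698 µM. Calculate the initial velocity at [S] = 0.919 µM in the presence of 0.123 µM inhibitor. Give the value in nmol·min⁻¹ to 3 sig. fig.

With α = 1 + [I]/Ki = 1 + 0.123/0.0698 = 2.762, the noncompetitive rate law is v = (Vmax/α)·[S] / (Km + [S]).
v = (515/2.762)×0.919 / (3.22 + 0.919) = 171.3/4.139 = 41.4 nmol·min⁻¹.

41.4 nmol·min⁻¹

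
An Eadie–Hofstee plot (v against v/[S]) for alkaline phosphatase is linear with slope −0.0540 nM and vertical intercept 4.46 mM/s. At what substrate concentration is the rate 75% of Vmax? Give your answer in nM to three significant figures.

The Eadie–Hofstee slope gives Km = 0.0540 nM (slope = −Km).
v/Vmax = [S]/(Km+[S]) = 0.75 ⇒ [S] = Km·0.75/(1−0.75) = 0.0540 × 3.000 = 0.162 nM.

0.162 nM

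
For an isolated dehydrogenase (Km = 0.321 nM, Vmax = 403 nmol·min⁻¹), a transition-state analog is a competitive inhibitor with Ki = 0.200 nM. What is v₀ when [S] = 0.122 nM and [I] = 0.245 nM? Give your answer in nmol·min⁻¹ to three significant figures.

58.8 nmol·min⁻¹

α = 1 + [I]/Ki = 1 + 0.245/0.200 = 2.225.
For a competitive inhibitor, Vmax is unchanged and the apparent Km becomes α·Km: Km,app = 0.714 nM, Vmax,app = 403 nmol·min⁻¹.
v = Vmax,app·[S]/(Km,app + [S]) = 403 × 0.122/(0.714 + 0.122) = 58.8 nmol·min⁻¹.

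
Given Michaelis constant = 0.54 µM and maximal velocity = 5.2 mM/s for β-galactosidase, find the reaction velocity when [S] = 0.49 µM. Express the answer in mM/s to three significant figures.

2.47 mM/s

[S]/(Km+[S]) = 0.49/1.030 = 0.4757, the fractional saturation.
v = 0.4757 × Vmax = 0.4757 × 5.2 = 2.47 mM/s.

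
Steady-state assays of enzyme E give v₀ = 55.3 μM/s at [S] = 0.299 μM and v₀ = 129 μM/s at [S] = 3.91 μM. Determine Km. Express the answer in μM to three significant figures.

In reciprocal form, 1/v = (Km/Vmax)·(1/[S]) + 1/Vmax. The two points give (1/[S], 1/v) = (3.344, 0.01808) and (0.2558, 0.007752).
Slope = (0.01808 − 0.007752)/(3.344 − 0.2558) = 0.003345; intercept = 0.01808 − 0.003345×3.344 = 0.006896.
Vmax = 1/intercept = 145 μM/s; Km = slope × Vmax = 0.003345 × 145 = 0.485 μM.

0.485 μM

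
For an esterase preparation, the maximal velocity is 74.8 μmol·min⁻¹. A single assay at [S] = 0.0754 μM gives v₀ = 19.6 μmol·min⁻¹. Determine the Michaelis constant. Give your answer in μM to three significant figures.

0.212 μM

From v = Vmax[S]/(Km+[S]), Km = [S](Vmax − v)/v.
Km = 0.0754 × (74.8 − 19.6) / 19.6 = 4.162/19.6 = 0.212 μM.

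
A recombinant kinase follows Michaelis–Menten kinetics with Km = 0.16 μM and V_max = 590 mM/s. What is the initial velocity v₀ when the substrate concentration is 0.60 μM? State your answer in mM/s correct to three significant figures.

[S]/(Km+[S]) = 0.60/0.7600 = 0.7895, the fractional saturation.
v = 0.7895 × Vmax = 0.7895 × 590 = 466 mM/s.

466 mM/s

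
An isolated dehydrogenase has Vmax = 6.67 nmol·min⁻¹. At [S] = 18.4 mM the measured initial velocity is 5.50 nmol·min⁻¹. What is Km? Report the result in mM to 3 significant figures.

3.91 mM

From v = Vmax[S]/(Km+[S]), Km = [S](Vmax − v)/v.
Km = 18.4 × (6.67 − 5.50) / 5.50 = 21.53/5.50 = 3.91 mM.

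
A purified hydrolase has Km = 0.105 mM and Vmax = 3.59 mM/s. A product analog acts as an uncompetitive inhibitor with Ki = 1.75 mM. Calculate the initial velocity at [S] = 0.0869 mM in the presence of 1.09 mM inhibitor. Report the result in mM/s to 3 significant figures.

α = 1 + [I]/Ki = 1 + 1.09/1.75 = 1.623.
For an uncompetitive inhibitor, both parameters are divided by α, giving Vmax/α and Km/α: Km,app = 0.0647 mM, Vmax,app = 2.21 mM/s.
v = Vmax,app·[S]/(Km,app + [S]) = 2.21 × 0.0869/(0.0647 + 0.0869) = 1.27 mM/s.

1.27 mM/s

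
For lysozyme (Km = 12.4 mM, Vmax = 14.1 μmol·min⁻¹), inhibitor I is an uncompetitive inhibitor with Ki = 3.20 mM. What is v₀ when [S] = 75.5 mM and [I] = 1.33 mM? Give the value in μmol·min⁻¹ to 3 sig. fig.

8.92 μmol·min⁻¹

With α = 1 + [I]/Ki = 1 + 1.33/3.20 = 1.416, the uncompetitive rate law is v = (Vmax/α)·[S] / (Km/α + [S]).
v = (14.1/1.416)×75.5 / (12.4/1.416 + 75.5) = 752.0/84.26 = 8.92 μmol·min⁻¹.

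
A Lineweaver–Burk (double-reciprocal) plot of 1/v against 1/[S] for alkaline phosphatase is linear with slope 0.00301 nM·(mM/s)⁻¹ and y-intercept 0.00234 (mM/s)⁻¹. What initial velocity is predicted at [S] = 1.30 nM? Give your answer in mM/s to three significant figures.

215 mM/s

The y-intercept is 1/Vmax, so Vmax = 1/0.00234 = 427 mM/s.
The slope is Km/Vmax, so Km = 0.00301 × 427 = 1.29 nM.
Then v = 427 × 1.30/(1.29 + 1.30) = 215 mM/s.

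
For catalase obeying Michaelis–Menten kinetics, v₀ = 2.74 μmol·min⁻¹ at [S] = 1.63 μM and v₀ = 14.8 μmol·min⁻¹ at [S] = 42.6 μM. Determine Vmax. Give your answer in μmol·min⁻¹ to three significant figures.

From v = Vmax[S]/(Km+[S]), each point gives Vmax = v(Km+[S])/[S].
Equating: 2.74(Km+1.63)/1.63 = 14.8(Km+42.6)/42.6.
1.681·Km + 2.74 = 0.3474·Km + 14.8, so (1.681 − 0.3474)·Km = 14.8 − 2.74.
Km = 12.06/1.334 = 9.04 μM; then Vmax = 2.74(9.04+1.63)/1.63 = 17.9 μmol·min⁻¹.

17.9 μmol·min⁻¹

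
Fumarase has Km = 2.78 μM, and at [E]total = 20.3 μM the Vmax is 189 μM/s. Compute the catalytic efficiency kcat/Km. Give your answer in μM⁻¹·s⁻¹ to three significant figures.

kcat = Vmax/[E]total = 189/20.3 = 9.31 s⁻¹.
kcat/Km = 9.31/2.78 = 3.35 μM⁻¹·s⁻¹.

3.35 μM⁻¹·s⁻¹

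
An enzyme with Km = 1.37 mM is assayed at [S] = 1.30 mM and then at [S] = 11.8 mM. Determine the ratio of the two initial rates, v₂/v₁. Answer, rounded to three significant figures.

Since Vmax cancels, v₂/v₁ = [S]₂(Km+[S]₁) / [S]₁(Km+[S]₂).
= 11.8×(1.37+1.30) / (1.30×(1.37+11.8)) = 31.51/17.12 = 1.84.

1.84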